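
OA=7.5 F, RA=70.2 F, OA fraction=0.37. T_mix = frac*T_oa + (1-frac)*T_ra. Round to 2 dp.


T_mix = 0.37*7.5 + 0.63*70.2 = 47.00 F

47.00 F


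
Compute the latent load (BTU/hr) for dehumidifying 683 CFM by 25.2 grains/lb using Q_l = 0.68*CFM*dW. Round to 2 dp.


Q = 0.68 * 683 * 25.2 = 11703.89 BTU/hr

11703.89 BTU/hr


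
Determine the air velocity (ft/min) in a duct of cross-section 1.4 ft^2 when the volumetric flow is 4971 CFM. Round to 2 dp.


V = 4971 / 1.4 = 3550.71 ft/min

3550.71 ft/min


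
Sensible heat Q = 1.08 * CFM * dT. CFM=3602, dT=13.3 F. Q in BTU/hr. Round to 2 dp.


Q = 1.08 * 3602 * 13.3 = 51739.13 BTU/hr

51739.13 BTU/hr


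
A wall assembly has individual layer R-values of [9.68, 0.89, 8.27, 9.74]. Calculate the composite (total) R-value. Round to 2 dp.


R_total = 9.68 + 0.89 + 8.27 + 9.74 = 28.58

28.58


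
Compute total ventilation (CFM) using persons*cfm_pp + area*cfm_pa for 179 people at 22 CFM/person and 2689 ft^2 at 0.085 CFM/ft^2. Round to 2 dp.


Total = 179*22 + 2689*0.085 = 4166.57 CFM

4166.57 CFM


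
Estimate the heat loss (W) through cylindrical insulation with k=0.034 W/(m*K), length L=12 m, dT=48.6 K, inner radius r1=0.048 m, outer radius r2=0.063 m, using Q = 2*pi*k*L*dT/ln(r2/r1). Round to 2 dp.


Q = 2*pi*0.034*12*48.6/ln(0.063/0.048) = 458.16 W

458.16 W


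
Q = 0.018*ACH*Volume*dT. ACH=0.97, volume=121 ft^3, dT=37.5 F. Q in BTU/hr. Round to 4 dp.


Q = 0.018 * 0.97 * 121 * 37.5 = 79.2248 BTU/hr

79.2248 BTU/hr


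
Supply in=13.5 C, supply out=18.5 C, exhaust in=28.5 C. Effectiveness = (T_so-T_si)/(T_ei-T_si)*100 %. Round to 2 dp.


eff = (18.5-13.5)/(28.5-13.5)*100 = 33.33 %

33.33 %


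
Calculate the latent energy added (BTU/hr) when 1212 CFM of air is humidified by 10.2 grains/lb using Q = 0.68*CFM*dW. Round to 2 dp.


Q = 0.68 * 1212 * 10.2 = 8406.43 BTU/hr

8406.43 BTU/hr


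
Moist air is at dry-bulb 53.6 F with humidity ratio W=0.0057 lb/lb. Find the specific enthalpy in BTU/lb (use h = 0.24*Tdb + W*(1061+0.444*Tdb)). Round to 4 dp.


h = 0.24*53.6 + 0.0057*(1061+0.444*53.6) = 19.0474 BTU/lb

19.0474 BTU/lb


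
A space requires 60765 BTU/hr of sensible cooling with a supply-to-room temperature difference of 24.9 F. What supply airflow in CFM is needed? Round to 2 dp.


CFM = 60765 / (1.08 * 24.9) = 2259.59

2259.59 CFM


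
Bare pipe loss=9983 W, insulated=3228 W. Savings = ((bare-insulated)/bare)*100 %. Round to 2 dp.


Savings = ((9983-3228)/9983)*100 = 67.67 %

67.67 %


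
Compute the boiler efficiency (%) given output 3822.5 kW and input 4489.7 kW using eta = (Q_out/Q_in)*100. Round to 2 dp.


eta = (3822.5/4489.7)*100 = 85.14 %

85.14 %


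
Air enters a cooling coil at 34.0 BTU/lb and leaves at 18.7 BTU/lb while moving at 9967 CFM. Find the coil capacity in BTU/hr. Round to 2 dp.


Q = 4.5 * 9967 * (34.0 - 18.7) = 686227.95 BTU/hr

686227.95 BTU/hr


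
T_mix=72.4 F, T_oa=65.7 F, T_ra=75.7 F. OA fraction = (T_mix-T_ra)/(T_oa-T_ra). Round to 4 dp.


frac = (72.4 - 75.7) / (65.7 - 75.7) = 0.3300

0.3300


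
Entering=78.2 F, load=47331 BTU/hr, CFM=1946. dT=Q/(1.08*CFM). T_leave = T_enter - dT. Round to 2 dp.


dT = 47331/(1.08*1946) = 22.5206
T_leave = 78.2 - 22.5206 = 55.68 F

55.68 F


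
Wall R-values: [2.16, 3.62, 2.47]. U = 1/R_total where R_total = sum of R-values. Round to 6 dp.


R_total = 2.16 + 3.62 + 2.47 = 8.25
U = 1/8.25 = 0.121212

0.121212


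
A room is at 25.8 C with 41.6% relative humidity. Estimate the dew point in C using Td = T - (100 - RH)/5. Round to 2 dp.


Td = 25.8 - (100-41.6)/5 = 14.12 C

14.12 C


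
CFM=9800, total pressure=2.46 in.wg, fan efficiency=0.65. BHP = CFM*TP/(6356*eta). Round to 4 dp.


BHP = 9800 * 2.46 / (6356 * 0.65) = 5.8353 hp

5.8353 hp


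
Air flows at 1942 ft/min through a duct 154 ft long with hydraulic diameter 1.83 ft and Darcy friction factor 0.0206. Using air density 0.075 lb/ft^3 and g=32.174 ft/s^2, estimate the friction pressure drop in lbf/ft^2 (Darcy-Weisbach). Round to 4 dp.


v_fps = 1942/60 = 32.3667 ft/s
dp = 0.0206*(154/1.83)*0.075*32.3667^2/(2*32.174) = 2.1167 lbf/ft^2

2.1167 lbf/ft^2


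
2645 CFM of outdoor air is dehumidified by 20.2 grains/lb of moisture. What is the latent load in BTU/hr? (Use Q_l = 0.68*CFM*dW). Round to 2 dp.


Q = 0.68 * 2645 * 20.2 = 36331.72 BTU/hr

36331.72 BTU/hr


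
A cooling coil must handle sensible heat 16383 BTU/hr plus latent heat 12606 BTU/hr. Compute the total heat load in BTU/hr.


Qt = 16383 + 12606 = 28989 BTU/hr

28989 BTU/hr


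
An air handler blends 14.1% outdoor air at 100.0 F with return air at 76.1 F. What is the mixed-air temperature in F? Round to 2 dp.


T_mix = 76.1 + (14.1/100)*(100.0-76.1) = 79.47 F

79.47 F


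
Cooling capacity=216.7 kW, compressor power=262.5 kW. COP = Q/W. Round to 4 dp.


COP = 216.7 / 262.5 = 0.8255

0.8255


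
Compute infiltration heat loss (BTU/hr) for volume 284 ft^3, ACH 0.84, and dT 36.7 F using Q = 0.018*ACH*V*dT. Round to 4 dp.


Q = 0.018 * 0.84 * 284 * 36.7 = 157.5927 BTU/hr

157.5927 BTU/hr


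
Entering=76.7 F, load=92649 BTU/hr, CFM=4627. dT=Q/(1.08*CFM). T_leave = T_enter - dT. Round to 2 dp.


dT = 92649/(1.08*4627) = 18.5403
T_leave = 76.7 - 18.5403 = 58.16 F

58.16 F


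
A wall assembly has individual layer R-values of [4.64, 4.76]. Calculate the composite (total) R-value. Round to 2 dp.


R_total = 4.64 + 4.76 = 9.40

9.40


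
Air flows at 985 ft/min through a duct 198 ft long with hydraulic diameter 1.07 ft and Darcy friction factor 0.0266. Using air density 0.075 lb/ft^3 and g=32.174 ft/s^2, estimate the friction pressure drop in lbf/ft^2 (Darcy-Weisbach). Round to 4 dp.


v_fps = 985/60 = 16.4167 ft/s
dp = 0.0266*(198/1.07)*0.075*16.4167^2/(2*32.174) = 1.5462 lbf/ft^2

1.5462 lbf/ft^2


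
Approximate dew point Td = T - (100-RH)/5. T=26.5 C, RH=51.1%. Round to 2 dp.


Td = 26.5 - (100-51.1)/5 = 16.72 C

16.72 C


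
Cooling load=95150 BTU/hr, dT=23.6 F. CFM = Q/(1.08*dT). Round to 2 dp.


CFM = 95150 / (1.08 * 23.6) = 3733.13

3733.13 CFM


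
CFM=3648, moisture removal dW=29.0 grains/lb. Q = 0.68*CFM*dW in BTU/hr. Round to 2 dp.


Q = 0.68 * 3648 * 29.0 = 71938.56 BTU/hr

71938.56 BTU/hr


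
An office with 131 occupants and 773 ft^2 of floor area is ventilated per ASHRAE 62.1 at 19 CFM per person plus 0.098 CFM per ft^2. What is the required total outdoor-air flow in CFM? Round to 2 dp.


Total = 131*19 + 773*0.098 = 2564.75 CFM

2564.75 CFM


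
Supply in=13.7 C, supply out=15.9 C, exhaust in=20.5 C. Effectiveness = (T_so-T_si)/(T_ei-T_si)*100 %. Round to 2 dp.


eff = (15.9-13.7)/(20.5-13.7)*100 = 32.35 %

32.35 %


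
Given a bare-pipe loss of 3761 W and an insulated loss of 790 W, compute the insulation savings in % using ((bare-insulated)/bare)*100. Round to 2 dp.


Savings = ((3761-790)/3761)*100 = 78.99 %

78.99 %


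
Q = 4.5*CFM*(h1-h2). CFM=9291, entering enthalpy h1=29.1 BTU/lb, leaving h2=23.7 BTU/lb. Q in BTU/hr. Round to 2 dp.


Q = 4.5 * 9291 * (29.1 - 23.7) = 225771.30 BTU/hr

225771.30 BTU/hr


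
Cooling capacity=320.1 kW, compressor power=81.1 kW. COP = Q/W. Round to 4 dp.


COP = 320.1 / 81.1 = 3.9470

3.9470


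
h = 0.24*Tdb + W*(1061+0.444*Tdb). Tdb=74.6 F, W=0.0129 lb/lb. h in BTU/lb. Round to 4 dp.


h = 0.24*74.6 + 0.0129*(1061+0.444*74.6) = 32.0182 BTU/lb

32.0182 BTU/lb


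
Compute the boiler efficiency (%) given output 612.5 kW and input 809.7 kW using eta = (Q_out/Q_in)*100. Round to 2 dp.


eta = (612.5/809.7)*100 = 75.65 %

75.65 %


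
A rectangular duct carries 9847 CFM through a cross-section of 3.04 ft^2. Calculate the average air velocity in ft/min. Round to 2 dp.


V = 9847 / 3.04 = 3239.14 ft/min

3239.14 ft/min


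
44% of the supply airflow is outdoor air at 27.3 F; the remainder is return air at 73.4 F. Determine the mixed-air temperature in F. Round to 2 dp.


T_mix = 0.44*27.3 + 0.56*73.4 = 53.12 F

53.12 F


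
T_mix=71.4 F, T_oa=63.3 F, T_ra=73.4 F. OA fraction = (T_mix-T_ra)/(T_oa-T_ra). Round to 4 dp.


frac = (71.4 - 73.4) / (63.3 - 73.4) = 0.1980

0.1980


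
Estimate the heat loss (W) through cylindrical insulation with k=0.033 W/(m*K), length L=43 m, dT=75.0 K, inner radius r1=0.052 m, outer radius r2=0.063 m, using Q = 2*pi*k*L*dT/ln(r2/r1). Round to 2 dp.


Q = 2*pi*0.033*43*75.0/ln(0.063/0.052) = 3484.73 W

3484.73 W


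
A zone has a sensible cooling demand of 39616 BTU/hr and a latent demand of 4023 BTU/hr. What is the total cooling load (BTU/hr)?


Qt = 39616 + 4023 = 43639 BTU/hr

43639 BTU/hr


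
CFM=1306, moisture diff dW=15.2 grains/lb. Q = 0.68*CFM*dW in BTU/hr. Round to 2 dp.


Q = 0.68 * 1306 * 15.2 = 13498.82 BTU/hr

13498.82 BTU/hr


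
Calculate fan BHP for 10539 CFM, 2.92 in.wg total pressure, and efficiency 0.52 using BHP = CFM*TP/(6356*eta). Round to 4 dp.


BHP = 10539 * 2.92 / (6356 * 0.52) = 9.3110 hp

9.3110 hp


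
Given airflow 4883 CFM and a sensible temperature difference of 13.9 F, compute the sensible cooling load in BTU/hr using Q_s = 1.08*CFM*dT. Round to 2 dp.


Q = 1.08 * 4883 * 13.9 = 73303.60 BTU/hr

73303.60 BTU/hr


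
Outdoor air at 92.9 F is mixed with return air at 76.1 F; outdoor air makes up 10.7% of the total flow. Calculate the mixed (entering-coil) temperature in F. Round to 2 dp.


T_mix = 76.1 + (10.7/100)*(92.9-76.1) = 77.90 F

77.90 F


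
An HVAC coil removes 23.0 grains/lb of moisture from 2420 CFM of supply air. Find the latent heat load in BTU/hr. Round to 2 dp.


Q = 0.68 * 2420 * 23.0 = 37848.80 BTU/hr

37848.80 BTU/hr


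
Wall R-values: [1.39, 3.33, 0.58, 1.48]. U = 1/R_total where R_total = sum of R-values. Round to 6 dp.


R_total = 1.39 + 3.33 + 0.58 + 1.48 = 6.78
U = 1/6.78 = 0.147493

0.147493


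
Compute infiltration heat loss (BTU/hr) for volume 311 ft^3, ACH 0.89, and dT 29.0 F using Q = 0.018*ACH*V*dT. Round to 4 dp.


Q = 0.018 * 0.89 * 311 * 29.0 = 144.4844 BTU/hr

144.4844 BTU/hr


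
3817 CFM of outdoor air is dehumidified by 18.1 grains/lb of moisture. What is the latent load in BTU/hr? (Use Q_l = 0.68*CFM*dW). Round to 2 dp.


Q = 0.68 * 3817 * 18.1 = 46979.64 BTU/hr

46979.64 BTU/hr


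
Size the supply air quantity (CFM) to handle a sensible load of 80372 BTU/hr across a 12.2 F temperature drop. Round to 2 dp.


CFM = 80372 / (1.08 * 12.2) = 6099.88

6099.88 CFM


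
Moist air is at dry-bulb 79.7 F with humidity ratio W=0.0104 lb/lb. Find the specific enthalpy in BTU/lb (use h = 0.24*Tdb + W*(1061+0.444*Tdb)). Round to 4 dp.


h = 0.24*79.7 + 0.0104*(1061+0.444*79.7) = 30.5304 BTU/lb

30.5304 BTU/lb


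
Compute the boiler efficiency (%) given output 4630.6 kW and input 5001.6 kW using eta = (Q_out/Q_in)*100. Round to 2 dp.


eta = (4630.6/5001.6)*100 = 92.58 %

92.58 %


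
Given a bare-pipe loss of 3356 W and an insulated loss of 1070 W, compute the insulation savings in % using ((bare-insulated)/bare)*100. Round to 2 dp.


Savings = ((3356-1070)/3356)*100 = 68.12 %

68.12 %


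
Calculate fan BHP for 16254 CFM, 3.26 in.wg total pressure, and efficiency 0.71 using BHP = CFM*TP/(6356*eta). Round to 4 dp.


BHP = 16254 * 3.26 / (6356 * 0.71) = 11.7418 hp

11.7418 hp


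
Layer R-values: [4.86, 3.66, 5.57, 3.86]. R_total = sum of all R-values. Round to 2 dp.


R_total = 4.86 + 3.66 + 5.57 + 3.86 = 17.95

17.95


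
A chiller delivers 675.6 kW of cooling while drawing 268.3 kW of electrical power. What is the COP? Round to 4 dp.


COP = 675.6 / 268.3 = 2.5181

2.5181


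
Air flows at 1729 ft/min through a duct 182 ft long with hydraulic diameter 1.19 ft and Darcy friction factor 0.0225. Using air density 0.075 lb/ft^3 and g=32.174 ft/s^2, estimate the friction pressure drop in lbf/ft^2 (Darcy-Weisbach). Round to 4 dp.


v_fps = 1729/60 = 28.8167 ft/s
dp = 0.0225*(182/1.19)*0.075*28.8167^2/(2*32.174) = 3.3306 lbf/ft^2

3.3306 lbf/ft^2


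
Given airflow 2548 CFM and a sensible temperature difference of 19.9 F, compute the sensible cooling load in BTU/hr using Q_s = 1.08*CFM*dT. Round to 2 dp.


Q = 1.08 * 2548 * 19.9 = 54761.62 BTU/hr

54761.62 BTU/hr


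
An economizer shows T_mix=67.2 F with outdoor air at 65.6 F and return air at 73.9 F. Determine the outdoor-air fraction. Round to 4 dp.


frac = (67.2 - 73.9) / (65.6 - 73.9) = 0.8072

0.8072


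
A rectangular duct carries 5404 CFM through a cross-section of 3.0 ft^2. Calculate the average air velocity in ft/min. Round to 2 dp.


V = 5404 / 3.0 = 1801.33 ft/min

1801.33 ft/min


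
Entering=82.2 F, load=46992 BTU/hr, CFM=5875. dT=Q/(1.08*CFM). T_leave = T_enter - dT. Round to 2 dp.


dT = 46992/(1.08*5875) = 7.4061
T_leave = 82.2 - 7.4061 = 74.79 F

74.79 F


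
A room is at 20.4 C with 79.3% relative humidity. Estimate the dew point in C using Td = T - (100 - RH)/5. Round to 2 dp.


Td = 20.4 - (100-79.3)/5 = 16.26 C

16.26 C


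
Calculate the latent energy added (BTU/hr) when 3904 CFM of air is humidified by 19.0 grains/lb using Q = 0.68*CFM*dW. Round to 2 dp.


Q = 0.68 * 3904 * 19.0 = 50439.68 BTU/hr

50439.68 BTU/hr


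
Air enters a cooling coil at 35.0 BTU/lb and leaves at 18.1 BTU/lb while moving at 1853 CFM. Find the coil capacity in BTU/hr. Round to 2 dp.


Q = 4.5 * 1853 * (35.0 - 18.1) = 140920.65 BTU/hr

140920.65 BTU/hr


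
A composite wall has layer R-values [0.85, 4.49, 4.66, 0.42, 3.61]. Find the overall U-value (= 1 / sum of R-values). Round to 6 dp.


R_total = 0.85 + 4.49 + 4.66 + 0.42 + 3.61 = 14.03
U = 1/14.03 = 0.071276

0.071276


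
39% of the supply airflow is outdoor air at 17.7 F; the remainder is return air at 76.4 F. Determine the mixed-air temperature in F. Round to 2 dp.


T_mix = 0.39*17.7 + 0.61*76.4 = 53.51 F

53.51 F


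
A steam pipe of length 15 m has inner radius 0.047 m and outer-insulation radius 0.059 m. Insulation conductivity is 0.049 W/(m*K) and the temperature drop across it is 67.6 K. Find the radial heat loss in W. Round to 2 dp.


Q = 2*pi*0.049*15*67.6/ln(0.059/0.047) = 1372.91 W

1372.91 W


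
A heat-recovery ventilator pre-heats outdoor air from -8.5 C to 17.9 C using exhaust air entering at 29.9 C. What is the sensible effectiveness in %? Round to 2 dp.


eff = (17.9-(-8.5))/(29.9-(-8.5))*100 = 68.75 %

68.75 %


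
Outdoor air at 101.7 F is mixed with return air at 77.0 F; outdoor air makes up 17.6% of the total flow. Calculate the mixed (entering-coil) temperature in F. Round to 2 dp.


T_mix = 77.0 + (17.6/100)*(101.7-77.0) = 81.35 F

81.35 F


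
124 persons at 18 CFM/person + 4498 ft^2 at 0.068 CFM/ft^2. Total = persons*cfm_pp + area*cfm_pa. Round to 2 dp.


Total = 124*18 + 4498*0.068 = 2537.86 CFM

2537.86 CFM


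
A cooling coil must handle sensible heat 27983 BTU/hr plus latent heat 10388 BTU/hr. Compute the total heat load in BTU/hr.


Qt = 27983 + 10388 = 38371 BTU/hr

38371 BTU/hr


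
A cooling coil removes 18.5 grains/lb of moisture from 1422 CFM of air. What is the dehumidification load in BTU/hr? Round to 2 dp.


Q = 0.68 * 1422 * 18.5 = 17888.76 BTU/hr

17888.76 BTU/hr


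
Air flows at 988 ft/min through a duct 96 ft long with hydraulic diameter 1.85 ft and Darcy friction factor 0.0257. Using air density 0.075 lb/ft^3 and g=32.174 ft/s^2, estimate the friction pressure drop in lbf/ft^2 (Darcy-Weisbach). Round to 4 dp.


v_fps = 988/60 = 16.4667 ft/s
dp = 0.0257*(96/1.85)*0.075*16.4667^2/(2*32.174) = 0.4215 lbf/ft^2

0.4215 lbf/ft^2


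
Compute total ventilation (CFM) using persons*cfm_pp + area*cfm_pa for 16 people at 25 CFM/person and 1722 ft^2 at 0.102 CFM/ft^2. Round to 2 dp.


Total = 16*25 + 1722*0.102 = 575.64 CFM

575.64 CFM


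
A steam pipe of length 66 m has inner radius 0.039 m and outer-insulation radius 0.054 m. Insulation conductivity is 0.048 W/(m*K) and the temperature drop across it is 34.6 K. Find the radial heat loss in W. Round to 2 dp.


Q = 2*pi*0.048*66*34.6/ln(0.054/0.039) = 2116.38 W

2116.38 W


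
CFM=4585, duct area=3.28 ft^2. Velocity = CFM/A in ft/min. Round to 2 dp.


V = 4585 / 3.28 = 1397.87 ft/min

1397.87 ft/min


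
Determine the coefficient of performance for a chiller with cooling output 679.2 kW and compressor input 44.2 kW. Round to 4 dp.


COP = 679.2 / 44.2 = 15.3665

15.3665


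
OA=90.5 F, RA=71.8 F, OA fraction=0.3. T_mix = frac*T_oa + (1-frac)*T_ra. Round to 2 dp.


T_mix = 0.3*90.5 + 0.7*71.8 = 77.41 F

77.41 F


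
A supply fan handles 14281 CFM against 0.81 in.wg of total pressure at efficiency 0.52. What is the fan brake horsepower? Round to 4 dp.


BHP = 14281 * 0.81 / (6356 * 0.52) = 3.4999 hp

3.4999 hp


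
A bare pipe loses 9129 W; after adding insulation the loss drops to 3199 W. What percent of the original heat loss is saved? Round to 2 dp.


Savings = ((9129-3199)/9129)*100 = 64.96 %

64.96 %


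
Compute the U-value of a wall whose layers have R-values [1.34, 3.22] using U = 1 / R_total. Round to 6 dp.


R_total = 1.34 + 3.22 = 4.56
U = 1/4.56 = 0.219298

0.219298


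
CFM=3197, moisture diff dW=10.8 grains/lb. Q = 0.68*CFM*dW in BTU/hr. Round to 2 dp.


Q = 0.68 * 3197 * 10.8 = 23478.77 BTU/hr

23478.77 BTU/hr


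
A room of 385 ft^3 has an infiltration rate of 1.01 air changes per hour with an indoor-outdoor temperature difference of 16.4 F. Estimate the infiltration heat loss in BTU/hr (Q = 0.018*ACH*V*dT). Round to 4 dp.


Q = 0.018 * 1.01 * 385 * 16.4 = 114.7885 BTU/hr

114.7885 BTU/hr


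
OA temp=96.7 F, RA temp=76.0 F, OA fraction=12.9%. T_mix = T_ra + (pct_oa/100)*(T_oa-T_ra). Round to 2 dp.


T_mix = 76.0 + (12.9/100)*(96.7-76.0) = 78.67 F

78.67 F


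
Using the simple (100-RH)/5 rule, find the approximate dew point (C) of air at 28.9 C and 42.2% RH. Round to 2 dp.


Td = 28.9 - (100-42.2)/5 = 17.34 C

17.34 C


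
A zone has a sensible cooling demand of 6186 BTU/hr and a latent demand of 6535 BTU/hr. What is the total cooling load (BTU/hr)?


Qt = 6186 + 6535 = 12721 BTU/hr

12721 BTU/hr


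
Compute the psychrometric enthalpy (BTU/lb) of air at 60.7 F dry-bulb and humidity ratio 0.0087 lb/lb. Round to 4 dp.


h = 0.24*60.7 + 0.0087*(1061+0.444*60.7) = 24.0332 BTU/lb

24.0332 BTU/lb


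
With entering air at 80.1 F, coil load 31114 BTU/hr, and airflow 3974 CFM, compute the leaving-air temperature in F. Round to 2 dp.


dT = 31114/(1.08*3974) = 7.2494
T_leave = 80.1 - 7.2494 = 72.85 F

72.85 F


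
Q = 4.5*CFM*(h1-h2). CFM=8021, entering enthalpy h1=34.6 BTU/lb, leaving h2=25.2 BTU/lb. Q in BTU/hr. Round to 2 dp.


Q = 4.5 * 8021 * (34.6 - 25.2) = 339288.30 BTU/hr

339288.30 BTU/hr


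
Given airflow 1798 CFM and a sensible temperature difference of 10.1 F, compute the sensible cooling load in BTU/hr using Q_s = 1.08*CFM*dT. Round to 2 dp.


Q = 1.08 * 1798 * 10.1 = 19612.58 BTU/hr

19612.58 BTU/hr


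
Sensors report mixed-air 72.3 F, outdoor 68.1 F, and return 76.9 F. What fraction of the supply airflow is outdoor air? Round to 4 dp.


frac = (72.3 - 76.9) / (68.1 - 76.9) = 0.5227

0.5227


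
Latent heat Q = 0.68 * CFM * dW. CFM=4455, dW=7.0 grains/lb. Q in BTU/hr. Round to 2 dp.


Q = 0.68 * 4455 * 7.0 = 21205.80 BTU/hr

21205.80 BTU/hr


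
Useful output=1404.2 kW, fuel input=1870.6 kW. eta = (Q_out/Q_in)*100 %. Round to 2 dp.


eta = (1404.2/1870.6)*100 = 75.07 %

75.07 %


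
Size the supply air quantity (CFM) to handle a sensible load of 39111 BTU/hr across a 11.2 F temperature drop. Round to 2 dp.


CFM = 39111 / (1.08 * 11.2) = 3233.38

3233.38 CFM


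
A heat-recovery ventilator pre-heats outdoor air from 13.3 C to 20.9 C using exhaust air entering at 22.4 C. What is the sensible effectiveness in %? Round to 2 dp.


eff = (20.9-13.3)/(22.4-13.3)*100 = 83.52 %

83.52 %


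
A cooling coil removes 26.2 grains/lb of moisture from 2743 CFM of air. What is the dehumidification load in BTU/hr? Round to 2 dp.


Q = 0.68 * 2743 * 26.2 = 48869.29 BTU/hr

48869.29 BTU/hr


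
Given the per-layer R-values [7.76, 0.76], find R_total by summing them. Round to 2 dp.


R_total = 7.76 + 0.76 = 8.52

8.52


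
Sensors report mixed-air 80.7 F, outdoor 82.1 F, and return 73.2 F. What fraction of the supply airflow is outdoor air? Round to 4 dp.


frac = (80.7 - 73.2) / (82.1 - 73.2) = 0.8427

0.8427


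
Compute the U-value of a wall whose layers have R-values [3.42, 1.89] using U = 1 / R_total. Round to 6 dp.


R_total = 3.42 + 1.89 = 5.31
U = 1/5.31 = 0.188324

0.188324


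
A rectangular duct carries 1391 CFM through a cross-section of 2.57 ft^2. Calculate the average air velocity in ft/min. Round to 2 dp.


V = 1391 / 2.57 = 541.25 ft/min

541.25 ft/min


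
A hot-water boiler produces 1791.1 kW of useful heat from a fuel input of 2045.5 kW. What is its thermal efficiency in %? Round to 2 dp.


eta = (1791.1/2045.5)*100 = 87.56 %

87.56 %


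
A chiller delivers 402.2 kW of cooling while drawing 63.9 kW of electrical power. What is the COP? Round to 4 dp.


COP = 402.2 / 63.9 = 6.2942

6.2942


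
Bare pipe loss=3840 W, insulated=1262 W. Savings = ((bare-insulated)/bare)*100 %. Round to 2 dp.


Savings = ((3840-1262)/3840)*100 = 67.14 %

67.14 %


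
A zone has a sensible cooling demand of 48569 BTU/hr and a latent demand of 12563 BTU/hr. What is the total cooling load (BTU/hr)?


Qt = 48569 + 12563 = 61132 BTU/hr

61132 BTU/hr


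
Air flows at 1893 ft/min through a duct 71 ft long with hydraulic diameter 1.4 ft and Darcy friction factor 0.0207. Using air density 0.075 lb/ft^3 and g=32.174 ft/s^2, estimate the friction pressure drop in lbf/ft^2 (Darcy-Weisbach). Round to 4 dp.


v_fps = 1893/60 = 31.55 ft/s
dp = 0.0207*(71/1.4)*0.075*31.55^2/(2*32.174) = 1.2179 lbf/ft^2

1.2179 lbf/ft^2


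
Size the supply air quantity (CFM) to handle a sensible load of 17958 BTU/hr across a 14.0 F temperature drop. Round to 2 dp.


CFM = 17958 / (1.08 * 14.0) = 1187.70

1187.70 CFM


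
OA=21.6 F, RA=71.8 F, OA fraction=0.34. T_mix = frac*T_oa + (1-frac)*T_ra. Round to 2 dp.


T_mix = 0.34*21.6 + 0.66*71.8 = 54.73 F

54.73 F


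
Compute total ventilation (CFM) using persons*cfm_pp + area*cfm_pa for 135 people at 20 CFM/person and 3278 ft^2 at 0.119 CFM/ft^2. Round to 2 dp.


Total = 135*20 + 3278*0.119 = 3090.08 CFM

3090.08 CFM


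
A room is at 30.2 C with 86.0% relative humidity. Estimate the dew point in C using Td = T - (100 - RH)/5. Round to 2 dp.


Td = 30.2 - (100-86.0)/5 = 27.40 C

27.40 C


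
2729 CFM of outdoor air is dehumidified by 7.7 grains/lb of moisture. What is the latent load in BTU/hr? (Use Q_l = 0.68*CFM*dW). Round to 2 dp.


Q = 0.68 * 2729 * 7.7 = 14289.04 BTU/hr

14289.04 BTU/hr


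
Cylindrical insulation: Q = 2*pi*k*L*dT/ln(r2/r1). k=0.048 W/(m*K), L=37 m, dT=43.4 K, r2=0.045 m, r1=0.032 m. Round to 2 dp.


Q = 2*pi*0.048*37*43.4/ln(0.045/0.032) = 1420.53 W

1420.53 W


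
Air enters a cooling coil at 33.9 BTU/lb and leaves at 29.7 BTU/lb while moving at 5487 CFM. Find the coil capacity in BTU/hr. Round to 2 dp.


Q = 4.5 * 5487 * (33.9 - 29.7) = 103704.30 BTU/hr

103704.30 BTU/hr


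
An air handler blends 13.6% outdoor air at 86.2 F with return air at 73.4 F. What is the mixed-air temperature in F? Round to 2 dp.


T_mix = 73.4 + (13.6/100)*(86.2-73.4) = 75.14 F

75.14 F


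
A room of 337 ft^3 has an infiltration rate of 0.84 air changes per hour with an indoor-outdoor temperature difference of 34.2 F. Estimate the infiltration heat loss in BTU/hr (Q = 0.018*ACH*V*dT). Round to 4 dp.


Q = 0.018 * 0.84 * 337 * 34.2 = 174.2640 BTU/hr

174.2640 BTU/hr


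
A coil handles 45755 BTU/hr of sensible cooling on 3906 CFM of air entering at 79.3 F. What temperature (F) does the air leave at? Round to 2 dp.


dT = 45755/(1.08*3906) = 10.8463
T_leave = 79.3 - 10.8463 = 68.45 F

68.45 F


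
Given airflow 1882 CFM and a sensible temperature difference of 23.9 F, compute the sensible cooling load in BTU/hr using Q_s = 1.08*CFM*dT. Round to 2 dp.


Q = 1.08 * 1882 * 23.9 = 48578.18 BTU/hr

48578.18 BTU/hr


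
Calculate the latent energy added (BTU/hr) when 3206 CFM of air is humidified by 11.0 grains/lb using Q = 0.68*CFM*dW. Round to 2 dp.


Q = 0.68 * 3206 * 11.0 = 23980.88 BTU/hr

23980.88 BTU/hr


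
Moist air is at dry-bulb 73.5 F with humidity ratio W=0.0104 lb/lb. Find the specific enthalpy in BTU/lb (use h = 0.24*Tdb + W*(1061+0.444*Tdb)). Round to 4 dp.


h = 0.24*73.5 + 0.0104*(1061+0.444*73.5) = 29.0138 BTU/lb

29.0138 BTU/lb


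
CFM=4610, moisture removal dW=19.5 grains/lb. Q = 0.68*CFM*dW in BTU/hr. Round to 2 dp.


Q = 0.68 * 4610 * 19.5 = 61128.60 BTU/hr

61128.60 BTU/hr


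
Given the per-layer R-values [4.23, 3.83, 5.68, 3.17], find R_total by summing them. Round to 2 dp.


R_total = 4.23 + 3.83 + 5.68 + 3.17 = 16.91

16.91


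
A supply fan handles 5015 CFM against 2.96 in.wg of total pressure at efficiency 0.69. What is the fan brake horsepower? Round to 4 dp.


BHP = 5015 * 2.96 / (6356 * 0.69) = 3.3848 hp

3.3848 hp


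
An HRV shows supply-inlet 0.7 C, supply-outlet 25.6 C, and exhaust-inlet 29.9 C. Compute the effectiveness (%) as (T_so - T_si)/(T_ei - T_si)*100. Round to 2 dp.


eff = (25.6-0.7)/(29.9-0.7)*100 = 85.27 %

85.27 %


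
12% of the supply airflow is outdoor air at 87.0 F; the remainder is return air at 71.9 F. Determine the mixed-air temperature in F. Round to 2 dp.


T_mix = 0.12*87.0 + 0.88*71.9 = 73.71 F

73.71 F


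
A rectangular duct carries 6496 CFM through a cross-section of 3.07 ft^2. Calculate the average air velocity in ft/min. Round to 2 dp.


V = 6496 / 3.07 = 2115.96 ft/min

2115.96 ft/min


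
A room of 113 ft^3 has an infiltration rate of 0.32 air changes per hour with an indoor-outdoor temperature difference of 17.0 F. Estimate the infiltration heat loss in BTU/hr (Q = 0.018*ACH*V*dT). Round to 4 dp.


Q = 0.018 * 0.32 * 113 * 17.0 = 11.0650 BTU/hr

11.0650 BTU/hr


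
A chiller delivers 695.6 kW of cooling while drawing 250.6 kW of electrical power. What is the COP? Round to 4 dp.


COP = 695.6 / 250.6 = 2.7757

2.7757


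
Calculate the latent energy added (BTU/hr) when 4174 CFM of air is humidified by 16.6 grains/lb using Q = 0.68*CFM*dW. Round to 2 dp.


Q = 0.68 * 4174 * 16.6 = 47116.11 BTU/hr

47116.11 BTU/hr


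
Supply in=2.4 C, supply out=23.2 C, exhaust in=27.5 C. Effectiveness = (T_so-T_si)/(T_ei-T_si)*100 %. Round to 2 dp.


eff = (23.2-2.4)/(27.5-2.4)*100 = 82.87 %

82.87 %


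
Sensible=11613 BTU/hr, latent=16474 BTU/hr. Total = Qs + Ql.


Qt = 11613 + 16474 = 28087 BTU/hr

28087 BTU/hr


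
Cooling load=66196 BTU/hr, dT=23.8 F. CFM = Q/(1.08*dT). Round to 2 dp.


CFM = 66196 / (1.08 * 23.8) = 2575.32

2575.32 CFM


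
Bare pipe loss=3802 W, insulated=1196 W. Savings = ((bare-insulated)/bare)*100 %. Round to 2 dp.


Savings = ((3802-1196)/3802)*100 = 68.54 %

68.54 %


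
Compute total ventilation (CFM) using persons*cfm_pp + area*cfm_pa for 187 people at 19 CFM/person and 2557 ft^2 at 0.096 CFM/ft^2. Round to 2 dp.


Total = 187*19 + 2557*0.096 = 3798.47 CFM

3798.47 CFM


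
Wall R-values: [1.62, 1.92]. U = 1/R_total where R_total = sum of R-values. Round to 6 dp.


R_total = 1.62 + 1.92 = 3.54
U = 1/3.54 = 0.282486

0.282486


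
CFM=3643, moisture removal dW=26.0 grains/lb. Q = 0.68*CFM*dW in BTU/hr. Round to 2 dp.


Q = 0.68 * 3643 * 26.0 = 64408.24 BTU/hr

64408.24 BTU/hr


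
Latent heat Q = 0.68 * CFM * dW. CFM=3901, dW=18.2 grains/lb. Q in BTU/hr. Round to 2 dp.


Q = 0.68 * 3901 * 18.2 = 48278.78 BTU/hr

48278.78 BTU/hr


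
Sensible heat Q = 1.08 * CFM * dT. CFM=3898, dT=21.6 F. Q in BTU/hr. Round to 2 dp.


Q = 1.08 * 3898 * 21.6 = 90932.54 BTU/hr

90932.54 BTU/hr


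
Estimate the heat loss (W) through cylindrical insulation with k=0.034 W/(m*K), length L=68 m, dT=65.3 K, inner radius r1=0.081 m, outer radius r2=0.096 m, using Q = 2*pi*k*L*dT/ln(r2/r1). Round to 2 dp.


Q = 2*pi*0.034*68*65.3/ln(0.096/0.081) = 5583.29 W

5583.29 W


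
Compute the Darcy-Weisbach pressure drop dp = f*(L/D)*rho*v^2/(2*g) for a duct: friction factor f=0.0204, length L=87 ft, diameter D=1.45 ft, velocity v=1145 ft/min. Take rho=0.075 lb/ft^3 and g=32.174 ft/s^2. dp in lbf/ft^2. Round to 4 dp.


v_fps = 1145/60 = 19.0833 ft/s
dp = 0.0204*(87/1.45)*0.075*19.0833^2/(2*32.174) = 0.5195 lbf/ft^2

0.5195 lbf/ft^2


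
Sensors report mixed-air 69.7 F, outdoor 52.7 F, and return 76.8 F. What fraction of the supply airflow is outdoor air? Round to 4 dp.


frac = (69.7 - 76.8) / (52.7 - 76.8) = 0.2946

0.2946


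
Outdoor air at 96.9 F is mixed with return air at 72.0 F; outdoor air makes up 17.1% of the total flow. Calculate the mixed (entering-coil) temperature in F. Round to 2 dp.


T_mix = 72.0 + (17.1/100)*(96.9-72.0) = 76.26 F

76.26 F


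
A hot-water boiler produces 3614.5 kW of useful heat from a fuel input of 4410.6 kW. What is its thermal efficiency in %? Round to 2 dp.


eta = (3614.5/4410.6)*100 = 81.95 %

81.95 %


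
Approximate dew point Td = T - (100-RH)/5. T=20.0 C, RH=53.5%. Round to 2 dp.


Td = 20.0 - (100-53.5)/5 = 10.70 C

10.70 C


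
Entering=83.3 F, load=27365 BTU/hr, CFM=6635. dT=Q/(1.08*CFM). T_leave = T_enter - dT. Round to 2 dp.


dT = 27365/(1.08*6635) = 3.8188
T_leave = 83.3 - 3.8188 = 79.48 F

79.48 F


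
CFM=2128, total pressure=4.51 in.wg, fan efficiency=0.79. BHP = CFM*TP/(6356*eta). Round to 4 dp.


BHP = 2128 * 4.51 / (6356 * 0.79) = 1.9113 hp

1.9113 hp


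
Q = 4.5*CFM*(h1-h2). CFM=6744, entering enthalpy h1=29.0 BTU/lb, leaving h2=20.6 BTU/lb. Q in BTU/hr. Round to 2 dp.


Q = 4.5 * 6744 * (29.0 - 20.6) = 254923.20 BTU/hr

254923.20 BTU/hr


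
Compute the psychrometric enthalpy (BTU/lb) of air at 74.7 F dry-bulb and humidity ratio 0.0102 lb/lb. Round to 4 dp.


h = 0.24*74.7 + 0.0102*(1061+0.444*74.7) = 29.0885 BTU/lb

29.0885 BTU/lb


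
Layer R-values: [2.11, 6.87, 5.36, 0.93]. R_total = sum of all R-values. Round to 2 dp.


R_total = 2.11 + 6.87 + 5.36 + 0.93 = 15.27

15.27


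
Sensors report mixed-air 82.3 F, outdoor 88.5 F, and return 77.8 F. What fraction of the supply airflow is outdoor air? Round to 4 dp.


frac = (82.3 - 77.8) / (88.5 - 77.8) = 0.4206

0.4206


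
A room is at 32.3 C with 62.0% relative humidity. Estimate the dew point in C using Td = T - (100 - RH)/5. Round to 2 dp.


Td = 32.3 - (100-62.0)/5 = 24.70 C

24.70 C


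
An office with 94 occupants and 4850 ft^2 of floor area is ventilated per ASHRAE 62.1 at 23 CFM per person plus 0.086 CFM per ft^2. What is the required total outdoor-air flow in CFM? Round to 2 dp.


Total = 94*23 + 4850*0.086 = 2579.10 CFM

2579.10 CFM


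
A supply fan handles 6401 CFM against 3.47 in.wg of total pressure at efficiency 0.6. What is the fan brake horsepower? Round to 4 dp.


BHP = 6401 * 3.47 / (6356 * 0.6) = 5.8243 hp

5.8243 hp


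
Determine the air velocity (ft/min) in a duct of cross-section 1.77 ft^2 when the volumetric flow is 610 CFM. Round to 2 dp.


V = 610 / 1.77 = 344.63 ft/min

344.63 ft/min


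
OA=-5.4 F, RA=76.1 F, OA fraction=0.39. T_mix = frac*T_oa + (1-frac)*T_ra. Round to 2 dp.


T_mix = 0.39*(-5.4) + 0.61*76.1 = 44.32 F

44.32 F


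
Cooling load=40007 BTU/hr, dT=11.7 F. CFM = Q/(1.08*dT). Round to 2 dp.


CFM = 40007 / (1.08 * 11.7) = 3166.11

3166.11 CFM


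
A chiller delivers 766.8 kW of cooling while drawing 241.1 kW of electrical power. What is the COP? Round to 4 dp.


COP = 766.8 / 241.1 = 3.1804

3.1804


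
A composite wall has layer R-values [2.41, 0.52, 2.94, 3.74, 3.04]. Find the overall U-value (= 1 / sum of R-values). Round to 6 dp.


R_total = 2.41 + 0.52 + 2.94 + 3.74 + 3.04 = 12.65
U = 1/12.65 = 0.079051

0.079051


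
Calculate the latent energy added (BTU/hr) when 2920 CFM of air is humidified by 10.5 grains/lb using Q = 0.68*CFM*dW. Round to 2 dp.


Q = 0.68 * 2920 * 10.5 = 20848.80 BTU/hr

20848.80 BTU/hr


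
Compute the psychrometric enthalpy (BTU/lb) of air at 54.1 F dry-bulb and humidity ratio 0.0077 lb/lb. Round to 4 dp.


h = 0.24*54.1 + 0.0077*(1061+0.444*54.1) = 21.3387 BTU/lb

21.3387 BTU/lb


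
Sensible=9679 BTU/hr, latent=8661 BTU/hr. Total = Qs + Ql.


Qt = 9679 + 8661 = 18340 BTU/hr

18340 BTU/hr


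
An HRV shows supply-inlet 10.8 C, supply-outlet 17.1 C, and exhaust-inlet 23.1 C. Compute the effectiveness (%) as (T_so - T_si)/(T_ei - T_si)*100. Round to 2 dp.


eff = (17.1-10.8)/(23.1-10.8)*100 = 51.22 %

51.22 %


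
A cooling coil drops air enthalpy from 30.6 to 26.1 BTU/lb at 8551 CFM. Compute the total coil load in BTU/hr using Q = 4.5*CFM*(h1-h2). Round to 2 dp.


Q = 4.5 * 8551 * (30.6 - 26.1) = 173157.75 BTU/hr

173157.75 BTU/hr


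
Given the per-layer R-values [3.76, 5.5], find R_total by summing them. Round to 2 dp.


R_total = 3.76 + 5.5 = 9.26

9.26


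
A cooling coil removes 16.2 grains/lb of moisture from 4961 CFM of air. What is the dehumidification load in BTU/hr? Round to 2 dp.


Q = 0.68 * 4961 * 16.2 = 54650.38 BTU/hr

54650.38 BTU/hr


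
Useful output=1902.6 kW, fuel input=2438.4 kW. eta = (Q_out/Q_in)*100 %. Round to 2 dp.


eta = (1902.6/2438.4)*100 = 78.03 %

78.03 %


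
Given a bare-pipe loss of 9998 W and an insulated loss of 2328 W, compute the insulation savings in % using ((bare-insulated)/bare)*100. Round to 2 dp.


Savings = ((9998-2328)/9998)*100 = 76.72 %

76.72 %


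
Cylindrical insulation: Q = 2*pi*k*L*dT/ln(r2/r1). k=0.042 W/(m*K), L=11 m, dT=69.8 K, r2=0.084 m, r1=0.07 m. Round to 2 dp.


Q = 2*pi*0.042*11*69.8/ln(0.084/0.07) = 1111.32 W

1111.32 W


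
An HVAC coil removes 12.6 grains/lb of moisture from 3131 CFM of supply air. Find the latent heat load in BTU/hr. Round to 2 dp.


Q = 0.68 * 3131 * 12.6 = 26826.41 BTU/hr

26826.41 BTU/hr


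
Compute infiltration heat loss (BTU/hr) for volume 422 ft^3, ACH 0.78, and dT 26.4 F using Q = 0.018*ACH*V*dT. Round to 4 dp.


Q = 0.018 * 0.78 * 422 * 26.4 = 156.4168 BTU/hr

156.4168 BTU/hr


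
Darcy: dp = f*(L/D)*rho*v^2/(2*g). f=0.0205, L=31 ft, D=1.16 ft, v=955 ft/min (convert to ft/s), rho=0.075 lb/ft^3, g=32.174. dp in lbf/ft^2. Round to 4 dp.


v_fps = 955/60 = 15.9167 ft/s
dp = 0.0205*(31/1.16)*0.075*15.9167^2/(2*32.174) = 0.1618 lbf/ft^2

0.1618 lbf/ft^2


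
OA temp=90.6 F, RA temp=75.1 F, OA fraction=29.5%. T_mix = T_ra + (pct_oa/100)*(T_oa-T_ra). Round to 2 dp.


T_mix = 75.1 + (29.5/100)*(90.6-75.1) = 79.67 F

79.67 F


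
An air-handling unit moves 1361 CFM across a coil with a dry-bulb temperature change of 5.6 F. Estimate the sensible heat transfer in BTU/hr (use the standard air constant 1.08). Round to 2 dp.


Q = 1.08 * 1361 * 5.6 = 8231.33 BTU/hr

8231.33 BTU/hr


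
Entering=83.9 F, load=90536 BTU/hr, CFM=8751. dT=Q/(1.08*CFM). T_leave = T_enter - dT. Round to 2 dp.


dT = 90536/(1.08*8751) = 9.5794
T_leave = 83.9 - 9.5794 = 74.32 F

74.32 F


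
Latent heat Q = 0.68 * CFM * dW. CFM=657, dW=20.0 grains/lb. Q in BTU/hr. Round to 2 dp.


Q = 0.68 * 657 * 20.0 = 8935.20 BTU/hr

8935.20 BTU/hr


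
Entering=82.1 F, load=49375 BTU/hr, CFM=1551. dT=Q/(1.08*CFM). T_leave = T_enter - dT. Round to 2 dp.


dT = 49375/(1.08*1551) = 29.4762
T_leave = 82.1 - 29.4762 = 52.62 F

52.62 F


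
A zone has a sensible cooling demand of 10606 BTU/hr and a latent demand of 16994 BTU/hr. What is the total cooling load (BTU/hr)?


Qt = 10606 + 16994 = 27600 BTU/hr

27600 BTU/hr


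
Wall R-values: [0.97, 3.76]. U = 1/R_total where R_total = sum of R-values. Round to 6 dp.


R_total = 0.97 + 3.76 = 4.73
U = 1/4.73 = 0.211416

0.211416


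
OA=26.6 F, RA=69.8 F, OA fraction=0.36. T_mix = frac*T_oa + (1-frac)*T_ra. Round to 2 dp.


T_mix = 0.36*26.6 + 0.64*69.8 = 54.25 F

54.25 F


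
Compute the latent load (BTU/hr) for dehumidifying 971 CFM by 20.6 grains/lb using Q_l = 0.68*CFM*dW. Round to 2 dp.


Q = 0.68 * 971 * 20.6 = 13601.77 BTU/hr

13601.77 BTU/hr


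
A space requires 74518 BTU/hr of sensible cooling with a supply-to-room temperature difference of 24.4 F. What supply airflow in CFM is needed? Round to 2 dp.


CFM = 74518 / (1.08 * 24.4) = 2827.79

2827.79 CFM


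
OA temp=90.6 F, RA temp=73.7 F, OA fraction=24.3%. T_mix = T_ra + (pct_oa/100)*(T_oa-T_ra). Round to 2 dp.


T_mix = 73.7 + (24.3/100)*(90.6-73.7) = 77.81 F

77.81 F


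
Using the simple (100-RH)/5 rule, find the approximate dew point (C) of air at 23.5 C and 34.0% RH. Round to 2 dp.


Td = 23.5 - (100-34.0)/5 = 10.30 C

10.30 C


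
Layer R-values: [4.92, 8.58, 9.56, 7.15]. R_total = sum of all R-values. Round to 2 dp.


R_total = 4.92 + 8.58 + 9.56 + 7.15 = 30.21

30.21


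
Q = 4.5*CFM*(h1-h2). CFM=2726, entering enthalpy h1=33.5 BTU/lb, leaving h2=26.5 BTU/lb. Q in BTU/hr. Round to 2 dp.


Q = 4.5 * 2726 * (33.5 - 26.5) = 85869.00 BTU/hr

85869.00 BTU/hr


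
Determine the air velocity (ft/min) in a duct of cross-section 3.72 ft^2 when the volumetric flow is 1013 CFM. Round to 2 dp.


V = 1013 / 3.72 = 272.31 ft/min

272.31 ft/min


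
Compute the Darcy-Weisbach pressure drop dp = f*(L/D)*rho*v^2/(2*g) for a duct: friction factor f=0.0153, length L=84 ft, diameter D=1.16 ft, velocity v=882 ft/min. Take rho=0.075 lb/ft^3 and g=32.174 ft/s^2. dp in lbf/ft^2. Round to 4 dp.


v_fps = 882/60 = 14.7 ft/s
dp = 0.0153*(84/1.16)*0.075*14.7^2/(2*32.174) = 0.2790 lbf/ft^2

0.2790 lbf/ft^2


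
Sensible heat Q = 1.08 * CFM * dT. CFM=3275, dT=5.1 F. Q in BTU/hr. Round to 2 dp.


Q = 1.08 * 3275 * 5.1 = 18038.70 BTU/hr

18038.70 BTU/hr


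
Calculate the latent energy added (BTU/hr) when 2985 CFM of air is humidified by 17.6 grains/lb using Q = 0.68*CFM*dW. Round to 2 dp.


Q = 0.68 * 2985 * 17.6 = 35724.48 BTU/hr

35724.48 BTU/hr


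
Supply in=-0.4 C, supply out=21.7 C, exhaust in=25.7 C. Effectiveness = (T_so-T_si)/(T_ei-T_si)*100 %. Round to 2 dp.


eff = (21.7-(-0.4))/(25.7-(-0.4))*100 = 84.67 %

84.67 %


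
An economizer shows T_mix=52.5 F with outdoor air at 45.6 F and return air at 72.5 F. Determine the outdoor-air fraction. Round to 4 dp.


frac = (52.5 - 72.5) / (45.6 - 72.5) = 0.7435

0.7435


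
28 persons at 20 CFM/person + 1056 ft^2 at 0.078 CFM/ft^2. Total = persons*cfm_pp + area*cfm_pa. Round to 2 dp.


Total = 28*20 + 1056*0.078 = 642.37 CFM

642.37 CFM


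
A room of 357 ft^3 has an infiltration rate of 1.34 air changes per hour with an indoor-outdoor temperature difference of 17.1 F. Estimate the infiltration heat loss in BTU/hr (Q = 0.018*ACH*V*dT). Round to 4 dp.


Q = 0.018 * 1.34 * 357 * 17.1 = 147.2454 BTU/hr

147.2454 BTU/hr


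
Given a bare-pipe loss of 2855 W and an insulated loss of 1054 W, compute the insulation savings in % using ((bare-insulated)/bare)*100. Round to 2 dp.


Savings = ((2855-1054)/2855)*100 = 63.08 %

63.08 %


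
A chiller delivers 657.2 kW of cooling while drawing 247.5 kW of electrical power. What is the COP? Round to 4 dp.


COP = 657.2 / 247.5 = 2.6554

2.6554


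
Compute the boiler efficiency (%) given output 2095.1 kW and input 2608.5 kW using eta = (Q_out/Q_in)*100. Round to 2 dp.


eta = (2095.1/2608.5)*100 = 80.32 %

80.32 %
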